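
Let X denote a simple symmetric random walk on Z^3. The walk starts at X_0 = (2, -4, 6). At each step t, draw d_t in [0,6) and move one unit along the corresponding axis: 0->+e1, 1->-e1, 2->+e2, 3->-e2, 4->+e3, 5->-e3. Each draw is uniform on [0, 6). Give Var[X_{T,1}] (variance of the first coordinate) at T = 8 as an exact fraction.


8/3

Outcome values over d=0..5: [1, -1, 0, 0, 0, 0]
Σy = 0, Σy² = 2, M = 6
μ = 0/6 = 0,  σ² = 2/6 − (0)² = 1/3
Independent increments: Var[X_8] = 8·σ² = 8·(1/3) = 8/3


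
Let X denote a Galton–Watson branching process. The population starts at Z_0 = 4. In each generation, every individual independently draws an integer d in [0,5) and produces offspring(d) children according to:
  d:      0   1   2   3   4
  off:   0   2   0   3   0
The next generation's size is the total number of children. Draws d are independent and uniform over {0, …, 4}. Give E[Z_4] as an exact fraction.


4

Outcome values over d=0..4: [0, 2, 0, 3, 0]
Σy = 5, Σy² = 13, M = 5
μ = 5/5 = 1,  σ² = 13/5 − (1)² = 8/5
E[Z_0] = 4
E[Z_1] = 1·E[Z_0] = 4
E[Z_2] = 1·E[Z_1] = 4
E[Z_3] = 1·E[Z_2] = 4
E[Z_4] = 1·E[Z_3] = 4


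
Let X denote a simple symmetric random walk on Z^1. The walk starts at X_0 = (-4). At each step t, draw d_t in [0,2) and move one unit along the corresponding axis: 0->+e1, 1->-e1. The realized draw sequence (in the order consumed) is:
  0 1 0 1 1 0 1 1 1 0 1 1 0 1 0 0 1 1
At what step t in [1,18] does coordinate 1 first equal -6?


t=0: X=(-4), d=0 → +e1, X_1=(-3)
t=1: X=(-3), d=1 → -e1, X_2=(-4)
t=2: X=(-4), d=0 → +e1, X_3=(-3)
t=3: X=(-3), d=1 → -e1, X_4=(-4)
t=4: X=(-4), d=1 → -e1, X_5=(-5)
t=5: X=(-5), d=0 → +e1, X_6=(-4)
t=6: X=(-4), d=1 → -e1, X_7=(-5)
t=7: X=(-5), d=1 → -e1, X_8=(-6)
t=8: X=(-6), d=1 → -e1, X_9=(-7)
t=9: X=(-7), d=0 → +e1, X_10=(-6)
t=10: X=(-6), d=1 → -e1, X_11=(-7)
t=11: X=(-7), d=1 → -e1, X_12=(-8)
t=12: X=(-8), d=0 → +e1, X_13=(-7)
t=13: X=(-7), d=1 → -e1, X_14=(-8)
t=14: X=(-8), d=0 → +e1, X_15=(-7)
t=15: X=(-7), d=0 → +e1, X_16=(-6)
t=16: X=(-6), d=1 → -e1, X_17=(-7)
t=17: X=(-7), d=1 → -e1, X_18=(-8)

8


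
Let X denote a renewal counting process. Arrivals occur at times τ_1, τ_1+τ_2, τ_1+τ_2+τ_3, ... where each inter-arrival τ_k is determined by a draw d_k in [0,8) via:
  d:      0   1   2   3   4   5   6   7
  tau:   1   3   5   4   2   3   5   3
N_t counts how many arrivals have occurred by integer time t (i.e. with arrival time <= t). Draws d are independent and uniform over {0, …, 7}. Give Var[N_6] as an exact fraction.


Inter-arrival values over d=0..7: [1, 3, 5, 4, 2, 3, 5, 3]
Each d has probability 1/8, so the pmf of τ is: f(1) = 1/8, f(2) = 1/8, f(3) = 3/8, f(4) = 1/8, f(5) = 1/4
Let p_n(j) = P(N_n = j), with p_0 = [1]. Condition on τ_1: p_n(0) = P(τ > n), and for j >= 1, p_n(j) = Σ_{k<=n} f(k)·p_{n−k}(j−1)
p_1 = [7/8, 1/8]  (j = 0..1)
p_2 = [3/4, 15/64, 1/64]  (j = 0..2)
p_3 = [3/8, 37/64, 23/512, 1/512]  (j = 0..3)
p_4 = [1/4, 19/32, 19/128, 31/4096, 1/4096]  (j = 0..4)
p_5 = [0, 23/32, 1/4, 123/4096, 39/32768, 1/32768]  (j = 0..5)
p_6 = [0, 31/64, 113/256, 281/4096, 89/16384, 47/262144, 1/262144]  (j = 0..6)
E[N_6] = Σ j·p_6(j) = 418289/262144;  E[N_6²] = Σ j²·p_6(j) = 775675/262144
Var[N_6] = 775675/262144 − (418289/262144)² = 28372859679/68719476736

28372859679/68719476736


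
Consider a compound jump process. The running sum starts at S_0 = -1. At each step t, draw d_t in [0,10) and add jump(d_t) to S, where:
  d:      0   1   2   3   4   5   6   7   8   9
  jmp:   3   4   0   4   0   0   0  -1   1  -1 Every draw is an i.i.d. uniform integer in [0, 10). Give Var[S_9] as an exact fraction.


153/5

Outcome values over d=0..9: [3, 4, 0, 4, 0, 0, 0, -1, 1, -1]
Σy = 10, Σy² = 44, M = 10
μ = 10/10 = 1,  σ² = 44/10 − (1)² = 17/5
Independent increments: Var[S_9] = 9·σ² = 9·(17/5) = 153/5


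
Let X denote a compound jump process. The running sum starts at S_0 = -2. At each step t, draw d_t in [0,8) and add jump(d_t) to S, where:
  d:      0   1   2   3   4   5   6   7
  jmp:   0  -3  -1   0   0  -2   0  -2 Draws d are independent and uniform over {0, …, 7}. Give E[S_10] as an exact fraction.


Outcome values over d=0..7: [0, -3, -1, 0, 0, -2, 0, -2]
Σy = -8, Σy² = 18, M = 8
μ = -8/8 = -1,  σ² = 18/8 − (-1)² = 5/4
E[S_10] = -2 + 10·(-1) = -12

-12


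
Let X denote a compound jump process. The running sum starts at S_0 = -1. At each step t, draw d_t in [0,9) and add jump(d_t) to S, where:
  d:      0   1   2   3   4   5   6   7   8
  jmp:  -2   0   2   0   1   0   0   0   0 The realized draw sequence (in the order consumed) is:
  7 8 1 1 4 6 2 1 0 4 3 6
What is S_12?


1

t=0: S=-1, d=7, jump=0, S_1=-1
t=1: S=-1, d=8, jump=0, S_2=-1
t=2: S=-1, d=1, jump=0, S_3=-1
t=3: S=-1, d=1, jump=0, S_4=-1
t=4: S=-1, d=4, jump=1, S_5=0
t=5: S=0, d=6, jump=0, S_6=0
t=6: S=0, d=2, jump=2, S_7=2
t=7: S=2, d=1, jump=0, S_8=2
t=8: S=2, d=0, jump=-2, S_9=0
t=9: S=0, d=4, jump=1, S_10=1
t=10: S=1, d=3, jump=0, S_11=1
t=11: S=1, d=6, jump=0, S_12=1


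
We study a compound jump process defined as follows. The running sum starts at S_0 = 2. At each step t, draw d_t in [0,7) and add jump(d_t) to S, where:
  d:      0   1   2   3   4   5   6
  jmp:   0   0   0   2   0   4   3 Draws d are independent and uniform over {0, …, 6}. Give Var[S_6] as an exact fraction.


732/49

Outcome values over d=0..6: [0, 0, 0, 2, 0, 4, 3]
Σy = 9, Σy² = 29, M = 7
μ = 9/7 = 9/7,  σ² = 29/7 − (9/7)² = 122/49
Independent increments: Var[S_6] = 6·σ² = 6·(122/49) = 732/49


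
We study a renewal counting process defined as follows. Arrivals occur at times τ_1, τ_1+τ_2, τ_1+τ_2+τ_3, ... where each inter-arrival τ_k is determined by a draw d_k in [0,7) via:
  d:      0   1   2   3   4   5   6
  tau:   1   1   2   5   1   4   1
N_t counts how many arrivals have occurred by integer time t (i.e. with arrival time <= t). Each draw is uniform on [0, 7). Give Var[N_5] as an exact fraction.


434118436/282475249

Inter-arrival values over d=0..6: [1, 1, 2, 5, 1, 4, 1]
Each d has probability 1/7, so the pmf of τ is: f(1) = 4/7, f(2) = 1/7, f(4) = 1/7, f(5) = 1/7
Let p_n(j) = P(N_n = j), with p_0 = [1]. Condition on τ_1: p_n(0) = P(τ > n), and for j >= 1, p_n(j) = Σ_{k<=n} f(k)·p_{n−k}(j−1)
p_1 = [3/7, 4/7]  (j = 0..1)
p_2 = [2/7, 19/49, 16/49]  (j = 0..2)
p_3 = [2/7, 11/49, 104/343, 64/343]  (j = 0..3)
p_4 = [1/7, 17/49, 9/49, 528/2401, 256/2401]  (j = 0..4)
p_5 = [0, 16/49, 107/343, 356/2401, 2560/16807, 1024/16807]  (j = 0..5)
E[N_5] = Σ j·p_5(j) = 38810/16807;  E[N_5²] = Σ j²·p_5(j) = 115448/16807
Var[N_5] = 115448/16807 − (38810/16807)² = 434118436/282475249


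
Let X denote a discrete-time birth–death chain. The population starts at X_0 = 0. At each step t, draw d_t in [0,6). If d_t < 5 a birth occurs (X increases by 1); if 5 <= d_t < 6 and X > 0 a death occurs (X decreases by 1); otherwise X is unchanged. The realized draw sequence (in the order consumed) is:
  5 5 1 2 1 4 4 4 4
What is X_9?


7

t=0: X=0, d=5 → hold, X_1=0
t=1: X=0, d=5 → hold, X_2=0
t=2: X=0, d=1 → birth, X_3=1
t=3: X=1, d=2 → birth, X_4=2
t=4: X=2, d=1 → birth, X_5=3
t=5: X=3, d=4 → birth, X_6=4
t=6: X=4, d=4 → birth, X_7=5
t=7: X=5, d=4 → birth, X_8=6
t=8: X=6, d=4 → birth, X_9=7


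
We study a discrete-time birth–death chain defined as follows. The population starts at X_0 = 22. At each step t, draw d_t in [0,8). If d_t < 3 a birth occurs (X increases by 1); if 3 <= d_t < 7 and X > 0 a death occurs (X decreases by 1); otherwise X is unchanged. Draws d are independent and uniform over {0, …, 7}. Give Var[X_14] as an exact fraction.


X can drop by at most 1 per step and X_0 = 22 > T = 14, so X_t >= 22 − t >= 8 > 0 for every t <= 14: the floor at 0 (the 'and X > 0' condition) never binds. Hence X_14 = X_0 + Σ_{t<14} Y_t with i.i.d. increments Y_t = y(d_t) ∈ {+1, −1, 0}.
Outcome values over d=0..7: [1, 1, 1, -1, -1, -1, -1, 0]
Σy = -1, Σy² = 7, M = 8
μ = -1/8 = -1/8,  σ² = 7/8 − (-1/8)² = 55/64
Independent increments: Var[X_14] = 14·σ² = 14·(55/64) = 385/32

385/32


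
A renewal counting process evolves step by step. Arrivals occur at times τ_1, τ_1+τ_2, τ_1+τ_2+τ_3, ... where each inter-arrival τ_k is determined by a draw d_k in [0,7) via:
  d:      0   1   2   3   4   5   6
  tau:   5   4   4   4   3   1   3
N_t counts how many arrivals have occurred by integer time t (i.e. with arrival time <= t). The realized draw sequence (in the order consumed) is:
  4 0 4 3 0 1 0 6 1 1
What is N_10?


2

draw d_1=4: τ_1=3, arrival time A_1=3
draw d_2=0: τ_2=5, arrival time A_2=8
draw d_3=4: τ_3=3, arrival time A_3=11
draw d_4=3: τ_4=4, arrival time A_4=15
draw d_5=0: τ_5=5, arrival time A_5=20
draw d_6=1: τ_6=4, arrival time A_6=24
draw d_7=0: τ_7=5, arrival time A_7=29
draw d_8=6: τ_8=3, arrival time A_8=32
draw d_9=1: τ_9=4, arrival time A_9=36
draw d_10=1: τ_10=4, arrival time A_10=40
N_t over t=0..10: 0:0 1:0 2:0 3:1 4:1 5:1 6:1 7:1 8:2 9:2 10:2


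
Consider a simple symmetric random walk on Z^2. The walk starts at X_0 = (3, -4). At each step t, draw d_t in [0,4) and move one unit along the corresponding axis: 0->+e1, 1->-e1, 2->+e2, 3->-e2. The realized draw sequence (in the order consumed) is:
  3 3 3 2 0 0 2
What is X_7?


t=0: X=(3, -4), d=3 → -e2, X_1=(3, -5)
t=1: X=(3, -5), d=3 → -e2, X_2=(3, -6)
t=2: X=(3, -6), d=3 → -e2, X_3=(3, -7)
t=3: X=(3, -7), d=2 → +e2, X_4=(3, -6)
t=4: X=(3, -6), d=0 → +e1, X_5=(4, -6)
t=5: X=(4, -6), d=0 → +e1, X_6=(5, -6)
t=6: X=(5, -6), d=2 → +e2, X_7=(5, -5)

(5, -5)


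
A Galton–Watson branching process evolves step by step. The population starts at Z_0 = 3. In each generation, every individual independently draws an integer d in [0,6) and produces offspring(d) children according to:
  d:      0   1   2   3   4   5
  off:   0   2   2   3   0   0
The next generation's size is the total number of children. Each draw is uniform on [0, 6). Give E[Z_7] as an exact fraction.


823543/93312

Outcome values over d=0..5: [0, 2, 2, 3, 0, 0]
Σy = 7, Σy² = 17, M = 6
μ = 7/6 = 7/6,  σ² = 17/6 − (7/6)² = 53/36
E[Z_0] = 3
E[Z_1] = 7/6·E[Z_0] = 7/2
E[Z_2] = 7/6·E[Z_1] = 49/12
E[Z_3] = 7/6·E[Z_2] = 343/72
E[Z_4] = 7/6·E[Z_3] = 2401/432
E[Z_5] = 7/6·E[Z_4] = 16807/2592
E[Z_6] = 7/6·E[Z_5] = 117649/15552
E[Z_7] = 7/6·E[Z_6] = 823543/93312


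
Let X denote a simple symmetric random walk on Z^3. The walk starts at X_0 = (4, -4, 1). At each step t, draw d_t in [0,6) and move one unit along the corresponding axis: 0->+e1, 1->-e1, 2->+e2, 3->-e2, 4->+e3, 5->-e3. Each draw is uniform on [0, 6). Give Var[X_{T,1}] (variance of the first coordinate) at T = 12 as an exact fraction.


4

Outcome values over d=0..5: [1, -1, 0, 0, 0, 0]
Σy = 0, Σy² = 2, M = 6
μ = 0/6 = 0,  σ² = 2/6 − (0)² = 1/3
Independent increments: Var[X_12] = 12·σ² = 12·(1/3) = 4


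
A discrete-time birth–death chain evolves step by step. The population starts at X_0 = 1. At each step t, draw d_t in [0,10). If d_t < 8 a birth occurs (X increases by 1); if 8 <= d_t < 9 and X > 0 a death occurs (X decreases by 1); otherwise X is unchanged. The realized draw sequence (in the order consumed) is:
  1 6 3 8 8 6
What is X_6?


3

t=0: X=1, d=1 → birth, X_1=2
t=1: X=2, d=6 → birth, X_2=3
t=2: X=3, d=3 → birth, X_3=4
t=3: X=4, d=8 → death, X_4=3
t=4: X=3, d=8 → death, X_5=2
t=5: X=2, d=6 → birth, X_6=3


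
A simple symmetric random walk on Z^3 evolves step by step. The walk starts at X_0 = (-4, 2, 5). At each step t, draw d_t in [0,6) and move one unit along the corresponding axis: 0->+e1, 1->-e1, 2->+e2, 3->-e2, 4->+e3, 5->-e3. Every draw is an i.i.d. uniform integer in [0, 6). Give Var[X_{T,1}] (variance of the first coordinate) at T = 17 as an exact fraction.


17/3

Outcome values over d=0..5: [1, -1, 0, 0, 0, 0]
Σy = 0, Σy² = 2, M = 6
μ = 0/6 = 0,  σ² = 2/6 − (0)² = 1/3
Independent increments: Var[X_17] = 17·σ² = 17·(1/3) = 17/3


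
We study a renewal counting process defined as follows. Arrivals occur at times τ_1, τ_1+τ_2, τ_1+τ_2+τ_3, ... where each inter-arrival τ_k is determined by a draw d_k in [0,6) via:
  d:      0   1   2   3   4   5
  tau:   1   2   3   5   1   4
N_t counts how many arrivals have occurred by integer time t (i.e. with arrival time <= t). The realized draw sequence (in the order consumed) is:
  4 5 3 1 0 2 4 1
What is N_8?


2

draw d_1=4: τ_1=1, arrival time A_1=1
draw d_2=5: τ_2=4, arrival time A_2=5
draw d_3=3: τ_3=5, arrival time A_3=10
draw d_4=1: τ_4=2, arrival time A_4=12
draw d_5=0: τ_5=1, arrival time A_5=13
draw d_6=2: τ_6=3, arrival time A_6=16
draw d_7=4: τ_7=1, arrival time A_7=17
draw d_8=1: τ_8=2, arrival time A_8=19
N_t over t=0..8: 0:0 1:1 2:1 3:1 4:1 5:2 6:2 7:2 8:2


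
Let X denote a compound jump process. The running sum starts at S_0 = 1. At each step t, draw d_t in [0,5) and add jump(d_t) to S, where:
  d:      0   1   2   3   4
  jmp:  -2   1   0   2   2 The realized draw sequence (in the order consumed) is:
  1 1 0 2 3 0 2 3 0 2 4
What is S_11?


3

t=0: S=1, d=1, jump=1, S_1=2
t=1: S=2, d=1, jump=1, S_2=3
t=2: S=3, d=0, jump=-2, S_3=1
t=3: S=1, d=2, jump=0, S_4=1
t=4: S=1, d=3, jump=2, S_5=3
t=5: S=3, d=0, jump=-2, S_6=1
t=6: S=1, d=2, jump=0, S_7=1
t=7: S=1, d=3, jump=2, S_8=3
t=8: S=3, d=0, jump=-2, S_9=1
t=9: S=1, d=2, jump=0, S_10=1
t=10: S=1, d=4, jump=2, S_11=3


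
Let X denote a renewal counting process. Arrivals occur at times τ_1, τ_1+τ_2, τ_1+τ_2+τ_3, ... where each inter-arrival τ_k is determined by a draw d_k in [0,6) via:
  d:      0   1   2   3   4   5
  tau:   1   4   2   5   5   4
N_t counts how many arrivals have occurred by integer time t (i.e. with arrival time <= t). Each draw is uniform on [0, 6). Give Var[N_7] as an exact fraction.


45517120151/78364164096

Inter-arrival values over d=0..5: [1, 4, 2, 5, 5, 4]
Each d has probability 1/6, so the pmf of τ is: f(1) = 1/6, f(2) = 1/6, f(4) = 1/3, f(5) = 1/3
Let p_n(j) = P(N_n = j), with p_0 = [1]. Condition on τ_1: p_n(0) = P(τ > n), and for j >= 1, p_n(j) = Σ_{k<=n} f(k)·p_{n−k}(j−1)
p_1 = [5/6, 1/6]  (j = 0..1)
p_2 = [2/3, 11/36, 1/36]  (j = 0..2)
p_3 = [2/3, 1/4, 17/216, 1/216]  (j = 0..3)
p_4 = [1/3, 5/9, 5/54, 23/1296, 1/1296]  (j = 0..4)
p_5 = [0, 7/9, 41/216, 37/1296, 29/7776, 1/7776]  (j = 0..5)
p_6 = [0, 5/9, 41/108, 73/1296, 5/648, 35/46656, 1/46656]  (j = 0..6)
p_7 = [0, 4/9, 11/27, 169/1296, 61/3888, 89/46656, 41/279936, 1/279936]  (j = 0..7)
E[N_7] = Σ j·p_7(j) = 482515/279936;  E[N_7²] = Σ j²·p_7(j) = 994291/279936
Var[N_7] = 994291/279936 − (482515/279936)² = 45517120151/78364164096


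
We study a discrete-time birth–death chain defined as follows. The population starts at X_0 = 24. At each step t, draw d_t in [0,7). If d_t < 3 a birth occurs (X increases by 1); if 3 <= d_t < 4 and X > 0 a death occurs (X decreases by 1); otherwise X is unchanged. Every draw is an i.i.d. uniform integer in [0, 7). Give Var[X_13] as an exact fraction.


312/49

X can drop by at most 1 per step and X_0 = 24 > T = 13, so X_t >= 24 − t >= 11 > 0 for every t <= 13: the floor at 0 (the 'and X > 0' condition) never binds. Hence X_13 = X_0 + Σ_{t<13} Y_t with i.i.d. increments Y_t = y(d_t) ∈ {+1, −1, 0}.
Outcome values over d=0..6: [1, 1, 1, -1, 0, 0, 0]
Σy = 2, Σy² = 4, M = 7
μ = 2/7 = 2/7,  σ² = 4/7 − (2/7)² = 24/49
Independent increments: Var[X_13] = 13·σ² = 13·(24/49) = 312/49


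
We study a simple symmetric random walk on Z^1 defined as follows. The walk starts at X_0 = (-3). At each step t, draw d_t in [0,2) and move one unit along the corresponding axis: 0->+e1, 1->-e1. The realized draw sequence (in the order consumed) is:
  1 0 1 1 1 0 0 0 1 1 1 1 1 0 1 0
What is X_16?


(-7)

t=0: X=(-3), d=1 → -e1, X_1=(-4)
t=1: X=(-4), d=0 → +e1, X_2=(-3)
t=2: X=(-3), d=1 → -e1, X_3=(-4)
t=3: X=(-4), d=1 → -e1, X_4=(-5)
t=4: X=(-5), d=1 → -e1, X_5=(-6)
t=5: X=(-6), d=0 → +e1, X_6=(-5)
t=6: X=(-5), d=0 → +e1, X_7=(-4)
t=7: X=(-4), d=0 → +e1, X_8=(-3)
t=8: X=(-3), d=1 → -e1, X_9=(-4)
t=9: X=(-4), d=1 → -e1, X_10=(-5)
t=10: X=(-5), d=1 → -e1, X_11=(-6)
t=11: X=(-6), d=1 → -e1, X_12=(-7)
t=12: X=(-7), d=1 → -e1, X_13=(-8)
t=13: X=(-8), d=0 → +e1, X_14=(-7)
t=14: X=(-7), d=1 → -e1, X_15=(-8)
t=15: X=(-8), d=0 → +e1, X_16=(-7)


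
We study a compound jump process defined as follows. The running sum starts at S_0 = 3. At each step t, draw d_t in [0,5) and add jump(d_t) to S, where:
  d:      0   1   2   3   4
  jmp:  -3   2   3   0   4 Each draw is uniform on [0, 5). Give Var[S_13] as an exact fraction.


Outcome values over d=0..4: [-3, 2, 3, 0, 4]
Σy = 6, Σy² = 38, M = 5
μ = 6/5 = 6/5,  σ² = 38/5 − (6/5)² = 154/25
Independent increments: Var[S_13] = 13·σ² = 13·(154/25) = 2002/25

2002/25


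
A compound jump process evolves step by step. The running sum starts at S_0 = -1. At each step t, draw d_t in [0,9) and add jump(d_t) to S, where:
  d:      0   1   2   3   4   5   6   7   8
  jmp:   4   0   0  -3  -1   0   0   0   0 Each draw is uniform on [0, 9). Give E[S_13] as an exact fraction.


-1

Outcome values over d=0..8: [4, 0, 0, -3, -1, 0, 0, 0, 0]
Σy = 0, Σy² = 26, M = 9
μ = 0/9 = 0,  σ² = 26/9 − (0)² = 26/9
E[S_13] = -1 + 13·(0) = -1


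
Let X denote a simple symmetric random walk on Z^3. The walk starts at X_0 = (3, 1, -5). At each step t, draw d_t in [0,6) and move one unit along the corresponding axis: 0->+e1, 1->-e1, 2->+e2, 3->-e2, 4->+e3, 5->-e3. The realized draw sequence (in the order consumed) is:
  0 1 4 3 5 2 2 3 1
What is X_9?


(2, 1, -5)

t=0: X=(3, 1, -5), d=0 → +e1, X_1=(4, 1, -5)
t=1: X=(4, 1, -5), d=1 → -e1, X_2=(3, 1, -5)
t=2: X=(3, 1, -5), d=4 → +e3, X_3=(3, 1, -4)
t=3: X=(3, 1, -4), d=3 → -e2, X_4=(3, 0, -4)
t=4: X=(3, 0, -4), d=5 → -e3, X_5=(3, 0, -5)
t=5: X=(3, 0, -5), d=2 → +e2, X_6=(3, 1, -5)
t=6: X=(3, 1, -5), d=2 → +e2, X_7=(3, 2, -5)
t=7: X=(3, 2, -5), d=3 → -e2, X_8=(3, 1, -5)
t=8: X=(3, 1, -5), d=1 → -e1, X_9=(2, 1, -5)


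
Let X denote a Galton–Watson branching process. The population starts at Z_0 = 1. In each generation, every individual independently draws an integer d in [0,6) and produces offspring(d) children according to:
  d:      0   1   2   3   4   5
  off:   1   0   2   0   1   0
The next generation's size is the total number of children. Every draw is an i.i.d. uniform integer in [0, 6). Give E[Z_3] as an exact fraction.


8/27

Outcome values over d=0..5: [1, 0, 2, 0, 1, 0]
Σy = 4, Σy² = 6, M = 6
μ = 4/6 = 2/3,  σ² = 6/6 − (2/3)² = 5/9
E[Z_0] = 1
E[Z_1] = 2/3·E[Z_0] = 2/3
E[Z_2] = 2/3·E[Z_1] = 4/9
E[Z_3] = 2/3·E[Z_2] = 8/27


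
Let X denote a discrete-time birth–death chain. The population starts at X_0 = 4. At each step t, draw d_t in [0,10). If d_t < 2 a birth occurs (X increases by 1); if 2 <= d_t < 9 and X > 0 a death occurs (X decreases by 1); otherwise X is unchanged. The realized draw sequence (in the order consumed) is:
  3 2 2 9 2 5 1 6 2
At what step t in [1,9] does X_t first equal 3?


t=0: X=4, d=3 → death, X_1=3
t=1: X=3, d=2 → death, X_2=2
t=2: X=2, d=2 → death, X_3=1
t=3: X=1, d=9 → hold, X_4=1
t=4: X=1, d=2 → death, X_5=0
t=5: X=0, d=5 → hold, X_6=0
t=6: X=0, d=1 → birth, X_7=1
t=7: X=1, d=6 → death, X_8=0
t=8: X=0, d=2 → hold, X_9=0

1


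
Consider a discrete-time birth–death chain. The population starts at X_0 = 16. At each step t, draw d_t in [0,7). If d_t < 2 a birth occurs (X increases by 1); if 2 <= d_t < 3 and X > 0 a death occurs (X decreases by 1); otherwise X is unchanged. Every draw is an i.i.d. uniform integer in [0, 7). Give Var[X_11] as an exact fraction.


X can drop by at most 1 per step and X_0 = 16 > T = 11, so X_t >= 16 − t >= 5 > 0 for every t <= 11: the floor at 0 (the 'and X > 0' condition) never binds. Hence X_11 = X_0 + Σ_{t<11} Y_t with i.i.d. increments Y_t = y(d_t) ∈ {+1, −1, 0}.
Outcome values over d=0..6: [1, 1, -1, 0, 0, 0, 0]
Σy = 1, Σy² = 3, M = 7
μ = 1/7 = 1/7,  σ² = 3/7 − (1/7)² = 20/49
Independent increments: Var[X_11] = 11·σ² = 11·(20/49) = 220/49

220/49


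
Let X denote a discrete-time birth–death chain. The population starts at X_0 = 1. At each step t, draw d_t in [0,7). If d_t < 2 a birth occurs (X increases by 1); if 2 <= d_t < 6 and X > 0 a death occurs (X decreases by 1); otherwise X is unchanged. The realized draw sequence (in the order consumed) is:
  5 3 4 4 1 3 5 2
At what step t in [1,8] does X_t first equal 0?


t=0: X=1, d=5 → death, X_1=0
t=1: X=0, d=3 → hold, X_2=0
t=2: X=0, d=4 → hold, X_3=0
t=3: X=0, d=4 → hold, X_4=0
t=4: X=0, d=1 → birth, X_5=1
t=5: X=1, d=3 → death, X_6=0
t=6: X=0, d=5 → hold, X_7=0
t=7: X=0, d=2 → hold, X_8=0

1


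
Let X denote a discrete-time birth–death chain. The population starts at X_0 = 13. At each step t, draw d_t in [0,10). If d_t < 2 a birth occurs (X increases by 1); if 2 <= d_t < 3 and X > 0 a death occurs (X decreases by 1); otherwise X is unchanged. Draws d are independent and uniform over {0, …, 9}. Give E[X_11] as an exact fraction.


X can drop by at most 1 per step and X_0 = 13 > T = 11, so X_t >= 13 − t >= 2 > 0 for every t <= 11: the floor at 0 (the 'and X > 0' condition) never binds. Hence X_11 = X_0 + Σ_{t<11} Y_t with i.i.d. increments Y_t = y(d_t) ∈ {+1, −1, 0}.
Outcome values over d=0..9: [1, 1, -1, 0, 0, 0, 0, 0, 0, 0]
Σy = 1, Σy² = 3, M = 10
μ = 1/10 = 1/10,  σ² = 3/10 − (1/10)² = 29/100
E[X_11] = 13 + 11·(1/10) = 141/10

141/10


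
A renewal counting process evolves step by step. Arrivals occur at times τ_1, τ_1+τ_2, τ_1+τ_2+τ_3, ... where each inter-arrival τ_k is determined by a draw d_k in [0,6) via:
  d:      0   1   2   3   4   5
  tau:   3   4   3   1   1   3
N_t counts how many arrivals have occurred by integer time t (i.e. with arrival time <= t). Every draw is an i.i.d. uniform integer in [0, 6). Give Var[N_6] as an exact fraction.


6110123/8503056

Inter-arrival values over d=0..5: [3, 4, 3, 1, 1, 3]
Each d has probability 1/6, so the pmf of τ is: f(1) = 1/3, f(3) = 1/2, f(4) = 1/6
Let p_n(j) = P(N_n = j), with p_0 = [1]. Condition on τ_1: p_n(0) = P(τ > n), and for j >= 1, p_n(j) = Σ_{k<=n} f(k)·p_{n−k}(j−1)
p_1 = [2/3, 1/3]  (j = 0..1)
p_2 = [2/3, 2/9, 1/9]  (j = 0..2)
p_3 = [1/6, 13/18, 2/27, 1/27]  (j = 0..3)
p_4 = [0, 5/9, 11/27, 2/81, 1/81]  (j = 0..4)
p_5 = [0, 4/9, 19/54, 31/162, 2/243, 1/243]  (j = 0..5)
p_6 = [0, 7/36, 59/108, 14/81, 20/243, 2/729, 1/729]  (j = 0..6)
E[N_6] = Σ j·p_6(j) = 6289/2916;  E[N_6²] = Σ j²·p_6(j) = 15659/2916
Var[N_6] = 15659/2916 − (6289/2916)² = 6110123/8503056


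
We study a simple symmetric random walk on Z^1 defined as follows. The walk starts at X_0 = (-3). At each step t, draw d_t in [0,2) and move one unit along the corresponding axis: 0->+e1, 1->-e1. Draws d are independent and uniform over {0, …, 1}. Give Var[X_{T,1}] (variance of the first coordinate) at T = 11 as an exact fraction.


Outcome values over d=0..1: [1, -1]
Σy = 0, Σy² = 2, M = 2
μ = 0/2 = 0,  σ² = 2/2 − (0)² = 1
Independent increments: Var[X_11] = 11·σ² = 11·(1) = 11

11


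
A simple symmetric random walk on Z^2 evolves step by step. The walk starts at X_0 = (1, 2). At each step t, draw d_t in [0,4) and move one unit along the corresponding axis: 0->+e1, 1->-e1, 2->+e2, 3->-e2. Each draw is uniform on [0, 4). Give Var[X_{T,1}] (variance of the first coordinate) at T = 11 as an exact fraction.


11/2

Outcome values over d=0..3: [1, -1, 0, 0]
Σy = 0, Σy² = 2, M = 4
μ = 0/4 = 0,  σ² = 2/4 − (0)² = 1/2
Independent increments: Var[X_11] = 11·σ² = 11·(1/2) = 11/2


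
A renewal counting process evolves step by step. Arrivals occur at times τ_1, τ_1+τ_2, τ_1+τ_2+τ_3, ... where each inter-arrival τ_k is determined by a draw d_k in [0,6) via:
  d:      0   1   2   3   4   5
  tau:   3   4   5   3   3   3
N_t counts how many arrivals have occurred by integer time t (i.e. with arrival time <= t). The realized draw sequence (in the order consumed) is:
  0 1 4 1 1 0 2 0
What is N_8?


2

draw d_1=0: τ_1=3, arrival time A_1=3
draw d_2=1: τ_2=4, arrival time A_2=7
draw d_3=4: τ_3=3, arrival time A_3=10
draw d_4=1: τ_4=4, arrival time A_4=14
draw d_5=1: τ_5=4, arrival time A_5=18
draw d_6=0: τ_6=3, arrival time A_6=21
draw d_7=2: τ_7=5, arrival time A_7=26
draw d_8=0: τ_8=3, arrival time A_8=29
N_t over t=0..8: 0:0 1:0 2:0 3:1 4:1 5:1 6:1 7:2 8:2


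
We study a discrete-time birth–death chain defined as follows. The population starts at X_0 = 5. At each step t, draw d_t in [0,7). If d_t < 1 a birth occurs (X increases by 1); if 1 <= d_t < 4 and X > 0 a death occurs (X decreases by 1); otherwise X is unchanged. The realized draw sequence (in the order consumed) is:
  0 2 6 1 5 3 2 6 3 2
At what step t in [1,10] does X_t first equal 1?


9

t=0: X=5, d=0 → birth, X_1=6
t=1: X=6, d=2 → death, X_2=5
t=2: X=5, d=6 → hold, X_3=5
t=3: X=5, d=1 → death, X_4=4
t=4: X=4, d=5 → hold, X_5=4
t=5: X=4, d=3 → death, X_6=3
t=6: X=3, d=2 → death, X_7=2
t=7: X=2, d=6 → hold, X_8=2
t=8: X=2, d=3 → death, X_9=1
t=9: X=1, d=2 → death, X_10=0


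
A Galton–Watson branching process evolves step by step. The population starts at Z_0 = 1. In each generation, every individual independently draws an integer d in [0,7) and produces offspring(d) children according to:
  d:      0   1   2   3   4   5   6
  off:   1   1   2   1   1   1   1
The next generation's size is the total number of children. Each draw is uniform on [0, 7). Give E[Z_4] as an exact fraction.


4096/2401

Outcome values over d=0..6: [1, 1, 2, 1, 1, 1, 1]
Σy = 8, Σy² = 10, M = 7
μ = 8/7 = 8/7,  σ² = 10/7 − (8/7)² = 6/49
E[Z_0] = 1
E[Z_1] = 8/7·E[Z_0] = 8/7
E[Z_2] = 8/7·E[Z_1] = 64/49
E[Z_3] = 8/7·E[Z_2] = 512/343
E[Z_4] = 8/7·E[Z_3] = 4096/2401


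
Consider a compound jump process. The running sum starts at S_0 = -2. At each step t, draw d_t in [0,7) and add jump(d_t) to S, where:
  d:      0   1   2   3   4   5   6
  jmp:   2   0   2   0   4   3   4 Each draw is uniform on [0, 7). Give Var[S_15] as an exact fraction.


1770/49

Outcome values over d=0..6: [2, 0, 2, 0, 4, 3, 4]
Σy = 15, Σy² = 49, M = 7
μ = 15/7 = 15/7,  σ² = 49/7 − (15/7)² = 118/49
Independent increments: Var[S_15] = 15·σ² = 15·(118/49) = 1770/49


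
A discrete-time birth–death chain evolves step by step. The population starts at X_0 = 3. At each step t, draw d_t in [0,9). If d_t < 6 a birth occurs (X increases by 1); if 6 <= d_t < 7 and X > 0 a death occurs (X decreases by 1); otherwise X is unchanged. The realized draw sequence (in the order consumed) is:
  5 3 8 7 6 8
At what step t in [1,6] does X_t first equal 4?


1

t=0: X=3, d=5 → birth, X_1=4
t=1: X=4, d=3 → birth, X_2=5
t=2: X=5, d=8 → hold, X_3=5
t=3: X=5, d=7 → hold, X_4=5
t=4: X=5, d=6 → death, X_5=4
t=5: X=4, d=8 → hold, X_6=4


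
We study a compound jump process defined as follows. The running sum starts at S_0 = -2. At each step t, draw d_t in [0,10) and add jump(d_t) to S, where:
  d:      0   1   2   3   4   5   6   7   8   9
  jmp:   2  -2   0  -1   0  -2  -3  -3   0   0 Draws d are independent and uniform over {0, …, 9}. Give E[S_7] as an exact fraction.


Outcome values over d=0..9: [2, -2, 0, -1, 0, -2, -3, -3, 0, 0]
Σy = -9, Σy² = 31, M = 10
μ = -9/10 = -9/10,  σ² = 31/10 − (-9/10)² = 229/100
E[S_7] = -2 + 7·(-9/10) = -83/10

-83/10


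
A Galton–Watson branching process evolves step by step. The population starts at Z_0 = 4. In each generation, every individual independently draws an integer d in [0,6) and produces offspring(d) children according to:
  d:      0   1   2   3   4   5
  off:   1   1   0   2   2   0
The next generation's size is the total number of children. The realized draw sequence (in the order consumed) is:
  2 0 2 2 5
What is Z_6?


gen 0: Z_0=4, draws=[2, 0, 2, 2], offspring=[0, 1, 0, 0], Z_1=1
gen 1: Z_1=1, draws=[5], offspring=[0], Z_2=0
gen 2: Z_2=0, draws=[], offspring=[], Z_3=0
gen 3: Z_3=0, draws=[], offspring=[], Z_4=0
gen 4: Z_4=0, draws=[], offspring=[], Z_5=0
gen 5: Z_5=0, draws=[], offspring=[], Z_6=0

0


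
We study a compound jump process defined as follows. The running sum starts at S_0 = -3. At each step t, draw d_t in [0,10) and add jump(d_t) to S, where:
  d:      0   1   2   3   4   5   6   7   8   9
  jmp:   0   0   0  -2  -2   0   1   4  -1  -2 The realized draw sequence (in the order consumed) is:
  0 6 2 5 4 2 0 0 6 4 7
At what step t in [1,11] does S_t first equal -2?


2

t=0: S=-3, d=0, jump=0, S_1=-3
t=1: S=-3, d=6, jump=1, S_2=-2
t=2: S=-2, d=2, jump=0, S_3=-2
t=3: S=-2, d=5, jump=0, S_4=-2
t=4: S=-2, d=4, jump=-2, S_5=-4
t=5: S=-4, d=2, jump=0, S_6=-4
t=6: S=-4, d=0, jump=0, S_7=-4
t=7: S=-4, d=0, jump=0, S_8=-4
t=8: S=-4, d=6, jump=1, S_9=-3
t=9: S=-3, d=4, jump=-2, S_10=-5
t=10: S=-5, d=7, jump=4, S_11=-1


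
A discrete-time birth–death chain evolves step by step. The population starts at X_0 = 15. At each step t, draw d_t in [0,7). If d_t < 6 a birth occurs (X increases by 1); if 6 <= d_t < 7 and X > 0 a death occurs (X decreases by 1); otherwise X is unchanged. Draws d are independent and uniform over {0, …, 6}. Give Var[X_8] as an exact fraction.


X can drop by at most 1 per step and X_0 = 15 > T = 8, so X_t >= 15 − t >= 7 > 0 for every t <= 8: the floor at 0 (the 'and X > 0' condition) never binds. Hence X_8 = X_0 + Σ_{t<8} Y_t with i.i.d. increments Y_t = y(d_t) ∈ {+1, −1, 0}.
Outcome values over d=0..6: [1, 1, 1, 1, 1, 1, -1]
Σy = 5, Σy² = 7, M = 7
μ = 5/7 = 5/7,  σ² = 7/7 − (5/7)² = 24/49
Independent increments: Var[X_8] = 8·σ² = 8·(24/49) = 192/49

192/49


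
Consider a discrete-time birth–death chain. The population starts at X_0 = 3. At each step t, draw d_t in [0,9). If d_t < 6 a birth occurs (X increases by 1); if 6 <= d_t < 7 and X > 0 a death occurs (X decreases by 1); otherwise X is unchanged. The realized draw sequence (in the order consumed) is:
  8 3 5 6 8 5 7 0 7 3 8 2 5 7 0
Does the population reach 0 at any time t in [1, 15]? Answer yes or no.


no

t=0: X=3, d=8 → hold, X_1=3
t=1: X=3, d=3 → birth, X_2=4
t=2: X=4, d=5 → birth, X_3=5
t=3: X=5, d=6 → death, X_4=4
t=4: X=4, d=8 → hold, X_5=4
t=5: X=4, d=5 → birth, X_6=5
t=6: X=5, d=7 → hold, X_7=5
t=7: X=5, d=0 → birth, X_8=6
t=8: X=6, d=7 → hold, X_9=6
t=9: X=6, d=3 → birth, X_10=7
t=10: X=7, d=8 → hold, X_11=7
t=11: X=7, d=2 → birth, X_12=8
t=12: X=8, d=5 → birth, X_13=9
t=13: X=9, d=7 → hold, X_14=9
t=14: X=9, d=0 → birth, X_15=10


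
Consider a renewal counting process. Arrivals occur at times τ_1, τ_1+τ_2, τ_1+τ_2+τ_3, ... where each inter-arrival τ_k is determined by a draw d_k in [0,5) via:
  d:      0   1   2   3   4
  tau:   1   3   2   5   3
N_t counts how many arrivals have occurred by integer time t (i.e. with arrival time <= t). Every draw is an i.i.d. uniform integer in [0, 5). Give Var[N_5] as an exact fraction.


4720674/9765625

Inter-arrival values over d=0..4: [1, 3, 2, 5, 3]
Each d has probability 1/5, so the pmf of τ is: f(1) = 1/5, f(2) = 1/5, f(3) = 2/5, f(5) = 1/5
Let p_n(j) = P(N_n = j), with p_0 = [1]. Condition on τ_1: p_n(0) = P(τ > n), and for j >= 1, p_n(j) = Σ_{k<=n} f(k)·p_{n−k}(j−1)
p_1 = [4/5, 1/5]  (j = 0..1)
p_2 = [3/5, 9/25, 1/25]  (j = 0..2)
p_3 = [1/5, 17/25, 14/125, 1/125]  (j = 0..3)
p_4 = [1/5, 12/25, 36/125, 19/625, 1/625]  (j = 0..4)
p_5 = [0, 13/25, 47/125, 12/125, 24/3125, 1/3125]  (j = 0..5)
E[N_5] = Σ j·p_5(j) = 4976/3125;  E[N_5²] = Σ j²·p_5(j) = 9434/3125
Var[N_5] = 9434/3125 − (4976/3125)² = 4720674/9765625


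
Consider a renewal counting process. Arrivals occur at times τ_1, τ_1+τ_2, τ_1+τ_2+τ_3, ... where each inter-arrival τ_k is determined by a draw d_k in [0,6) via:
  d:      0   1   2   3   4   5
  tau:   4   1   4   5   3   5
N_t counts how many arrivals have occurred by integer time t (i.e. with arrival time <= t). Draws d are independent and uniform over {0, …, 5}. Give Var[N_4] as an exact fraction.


Inter-arrival values over d=0..5: [4, 1, 4, 5, 3, 5]
Each d has probability 1/6, so the pmf of τ is: f(1) = 1/6, f(3) = 1/6, f(4) = 1/3, f(5) = 1/3
Let p_n(j) = P(N_n = j), with p_0 = [1]. Condition on τ_1: p_n(0) = P(τ > n), and for j >= 1, p_n(j) = Σ_{k<=n} f(k)·p_{n−k}(j−1)
p_1 = [5/6, 1/6]  (j = 0..1)
p_2 = [5/6, 5/36, 1/36]  (j = 0..2)
p_3 = [2/3, 11/36, 5/216, 1/216]  (j = 0..3)
p_4 = [1/3, 7/12, 17/216, 5/1296, 1/1296]  (j = 0..4)
E[N_4] = Σ j·p_4(j) = 979/1296;  E[N_4²] = Σ j²·p_4(j) = 1225/1296
Var[N_4] = 1225/1296 − (979/1296)² = 629159/1679616

629159/1679616


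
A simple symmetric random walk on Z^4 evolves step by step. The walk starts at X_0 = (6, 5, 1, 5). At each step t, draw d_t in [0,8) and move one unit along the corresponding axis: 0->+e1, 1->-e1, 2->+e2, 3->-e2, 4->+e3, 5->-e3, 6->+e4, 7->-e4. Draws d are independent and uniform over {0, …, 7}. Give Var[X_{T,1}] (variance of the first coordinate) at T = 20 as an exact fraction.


5

Outcome values over d=0..7: [1, -1, 0, 0, 0, 0, 0, 0]
Σy = 0, Σy² = 2, M = 8
μ = 0/8 = 0,  σ² = 2/8 − (0)² = 1/4
Independent increments: Var[X_20] = 20·σ² = 20·(1/4) = 5


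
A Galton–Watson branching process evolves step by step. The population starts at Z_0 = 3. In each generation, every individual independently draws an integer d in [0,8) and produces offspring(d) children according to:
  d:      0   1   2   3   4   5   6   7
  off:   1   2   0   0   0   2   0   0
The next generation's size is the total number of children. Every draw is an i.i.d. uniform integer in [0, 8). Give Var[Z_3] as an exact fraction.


Outcome values over d=0..7: [1, 2, 0, 0, 0, 2, 0, 0]
Σy = 5, Σy² = 9, M = 8
μ = 5/8 = 5/8,  σ² = 9/8 − (5/8)² = 47/64
V_0 = 0, E_0 = 3
V_1 = 47/64·E_0 + (5/8)²·V_0 = 141/64;  E_1 = 15/8
V_2 = 47/64·E_1 + (5/8)²·V_1 = 9165/4096;  E_2 = 75/64
V_3 = 47/64·E_2 + (5/8)²·V_2 = 454725/262144;  E_3 = 375/512

454725/262144


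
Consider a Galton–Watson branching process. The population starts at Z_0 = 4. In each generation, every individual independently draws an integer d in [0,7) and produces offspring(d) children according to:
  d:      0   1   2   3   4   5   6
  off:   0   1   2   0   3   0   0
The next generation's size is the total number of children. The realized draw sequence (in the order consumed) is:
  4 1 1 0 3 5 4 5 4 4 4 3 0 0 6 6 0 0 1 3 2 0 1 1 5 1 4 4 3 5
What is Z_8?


3

gen 0: Z_0=4, draws=[4, 1, 1, 0], offspring=[3, 1, 1, 0], Z_1=5
gen 1: Z_1=5, draws=[3, 5, 4, 5, 4], offspring=[0, 0, 3, 0, 3], Z_2=6
gen 2: Z_2=6, draws=[4, 4, 3, 0, 0, 6], offspring=[3, 3, 0, 0, 0, 0], Z_3=6
gen 3: Z_3=6, draws=[6, 0, 0, 1, 3, 2], offspring=[0, 0, 0, 1, 0, 2], Z_4=3
gen 4: Z_4=3, draws=[0, 1, 1], offspring=[0, 1, 1], Z_5=2
gen 5: Z_5=2, draws=[5, 1], offspring=[0, 1], Z_6=1
gen 6: Z_6=1, draws=[4], offspring=[3], Z_7=3
gen 7: Z_7=3, draws=[4, 3, 5], offspring=[3, 0, 0], Z_8=3


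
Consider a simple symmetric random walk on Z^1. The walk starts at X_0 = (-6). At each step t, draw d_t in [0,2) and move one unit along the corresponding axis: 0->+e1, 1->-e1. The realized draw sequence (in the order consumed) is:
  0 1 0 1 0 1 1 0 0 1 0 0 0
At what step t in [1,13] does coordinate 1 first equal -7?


t=0: X=(-6), d=0 → +e1, X_1=(-5)
t=1: X=(-5), d=1 → -e1, X_2=(-6)
t=2: X=(-6), d=0 → +e1, X_3=(-5)
t=3: X=(-5), d=1 → -e1, X_4=(-6)
t=4: X=(-6), d=0 → +e1, X_5=(-5)
t=5: X=(-5), d=1 → -e1, X_6=(-6)
t=6: X=(-6), d=1 → -e1, X_7=(-7)
t=7: X=(-7), d=0 → +e1, X_8=(-6)
t=8: X=(-6), d=0 → +e1, X_9=(-5)
t=9: X=(-5), d=1 → -e1, X_10=(-6)
t=10: X=(-6), d=0 → +e1, X_11=(-5)
t=11: X=(-5), d=0 → +e1, X_12=(-4)
t=12: X=(-4), d=0 → +e1, X_13=(-3)

7


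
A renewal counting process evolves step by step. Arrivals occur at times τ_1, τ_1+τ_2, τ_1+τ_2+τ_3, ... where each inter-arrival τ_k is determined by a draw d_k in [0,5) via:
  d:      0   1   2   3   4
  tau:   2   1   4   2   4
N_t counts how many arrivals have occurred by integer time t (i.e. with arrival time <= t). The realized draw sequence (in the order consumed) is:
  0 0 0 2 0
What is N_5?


2

draw d_1=0: τ_1=2, arrival time A_1=2
draw d_2=0: τ_2=2, arrival time A_2=4
draw d_3=0: τ_3=2, arrival time A_3=6
draw d_4=2: τ_4=4, arrival time A_4=10
draw d_5=0: τ_5=2, arrival time A_5=12
N_t over t=0..5: 0:0 1:0 2:1 3:1 4:2 5:2


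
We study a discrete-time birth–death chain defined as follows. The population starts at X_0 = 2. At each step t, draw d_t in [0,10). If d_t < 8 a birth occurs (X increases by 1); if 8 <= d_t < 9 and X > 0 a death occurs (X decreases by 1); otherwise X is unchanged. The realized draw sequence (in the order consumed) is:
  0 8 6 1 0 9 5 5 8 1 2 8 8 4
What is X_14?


t=0: X=2, d=0 → birth, X_1=3
t=1: X=3, d=8 → death, X_2=2
t=2: X=2, d=6 → birth, X_3=3
t=3: X=3, d=1 → birth, X_4=4
t=4: X=4, d=0 → birth, X_5=5
t=5: X=5, d=9 → hold, X_6=5
t=6: X=5, d=5 → birth, X_7=6
t=7: X=6, d=5 → birth, X_8=7
t=8: X=7, d=8 → death, X_9=6
t=9: X=6, d=1 → birth, X_10=7
t=10: X=7, d=2 → birth, X_11=8
t=11: X=8, d=8 → death, X_12=7
t=12: X=7, d=8 → death, X_13=6
t=13: X=6, d=4 → birth, X_14=7

7


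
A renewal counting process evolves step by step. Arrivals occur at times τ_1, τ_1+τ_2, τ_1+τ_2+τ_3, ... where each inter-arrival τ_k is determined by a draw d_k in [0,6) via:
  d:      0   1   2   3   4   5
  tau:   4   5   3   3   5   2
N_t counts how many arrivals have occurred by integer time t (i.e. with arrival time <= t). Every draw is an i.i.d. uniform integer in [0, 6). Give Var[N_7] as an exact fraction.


14519/46656

Inter-arrival values over d=0..5: [4, 5, 3, 3, 5, 2]
Each d has probability 1/6, so the pmf of τ is: f(2) = 1/6, f(3) = 1/3, f(4) = 1/6, f(5) = 1/3
Let p_n(j) = P(N_n = j), with p_0 = [1]. Condition on τ_1: p_n(0) = P(τ > n), and for j >= 1, p_n(j) = Σ_{k<=n} f(k)·p_{n−k}(j−1)
p_1 = [1]  (j = 0)
p_2 = [5/6, 1/6]  (j = 0..1)
p_3 = [1/2, 1/2]  (j = 0..1)
p_4 = [1/3, 23/36, 1/36]  (j = 0..2)
p_5 = [0, 31/36, 5/36]  (j = 0..2)
p_6 = [0, 25/36, 65/216, 1/216]  (j = 0..3)
p_7 = [0, 17/36, 107/216, 7/216]  (j = 0..3)
E[N_7] = Σ j·p_7(j) = 337/216;  E[N_7²] = Σ j²·p_7(j) = 593/216
Var[N_7] = 593/216 − (337/216)² = 14519/46656


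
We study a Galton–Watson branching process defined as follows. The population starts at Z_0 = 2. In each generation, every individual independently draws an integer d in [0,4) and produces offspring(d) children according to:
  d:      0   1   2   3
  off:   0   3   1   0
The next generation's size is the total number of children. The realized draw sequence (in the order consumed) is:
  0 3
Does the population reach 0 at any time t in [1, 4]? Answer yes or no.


gen 0: Z_0=2, draws=[0, 3], offspring=[0, 0], Z_1=0
gen 1: Z_1=0, draws=[], offspring=[], Z_2=0
gen 2: Z_2=0, draws=[], offspring=[], Z_3=0
gen 3: Z_3=0, draws=[], offspring=[], Z_4=0

yes


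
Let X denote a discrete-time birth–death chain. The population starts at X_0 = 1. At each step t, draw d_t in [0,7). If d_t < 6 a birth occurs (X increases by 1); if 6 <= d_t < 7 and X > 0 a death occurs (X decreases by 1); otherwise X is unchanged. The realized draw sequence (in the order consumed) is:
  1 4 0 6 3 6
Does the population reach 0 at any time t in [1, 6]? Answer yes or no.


t=0: X=1, d=1 → birth, X_1=2
t=1: X=2, d=4 → birth, X_2=3
t=2: X=3, d=0 → birth, X_3=4
t=3: X=4, d=6 → death, X_4=3
t=4: X=3, d=3 → birth, X_5=4
t=5: X=4, d=6 → death, X_6=3

no


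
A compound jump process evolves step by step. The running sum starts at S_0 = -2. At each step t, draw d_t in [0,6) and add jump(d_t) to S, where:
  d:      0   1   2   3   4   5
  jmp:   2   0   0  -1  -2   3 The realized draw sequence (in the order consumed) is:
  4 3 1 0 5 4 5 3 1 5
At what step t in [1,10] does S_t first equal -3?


4

t=0: S=-2, d=4, jump=-2, S_1=-4
t=1: S=-4, d=3, jump=-1, S_2=-5
t=2: S=-5, d=1, jump=0, S_3=-5
t=3: S=-5, d=0, jump=2, S_4=-3
t=4: S=-3, d=5, jump=3, S_5=0
t=5: S=0, d=4, jump=-2, S_6=-2
t=6: S=-2, d=5, jump=3, S_7=1
t=7: S=1, d=3, jump=-1, S_8=0
t=8: S=0, d=1, jump=0, S_9=0
t=9: S=0, d=5, jump=3, S_10=3
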